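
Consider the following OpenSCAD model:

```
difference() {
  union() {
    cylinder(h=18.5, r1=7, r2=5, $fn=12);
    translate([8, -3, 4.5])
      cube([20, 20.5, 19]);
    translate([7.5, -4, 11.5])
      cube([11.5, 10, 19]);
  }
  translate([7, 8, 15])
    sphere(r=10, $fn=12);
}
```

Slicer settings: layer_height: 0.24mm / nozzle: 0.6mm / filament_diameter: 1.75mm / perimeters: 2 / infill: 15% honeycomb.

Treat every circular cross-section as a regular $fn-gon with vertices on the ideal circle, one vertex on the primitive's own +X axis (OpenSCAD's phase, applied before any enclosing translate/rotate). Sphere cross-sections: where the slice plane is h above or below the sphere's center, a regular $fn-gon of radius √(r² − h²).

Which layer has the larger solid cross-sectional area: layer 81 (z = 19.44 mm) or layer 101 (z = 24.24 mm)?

Layer 81 (z = 19.44): the cone does not reach this height (z outside [0, 18.5]); the cube at (8, -3) (footprint 20×20.5) is included at this height (area 410.00 mm²); the cube at (7.5, -4) (footprint 11.5×10) is included at this height (area 115.00 mm²); Taking the union: the regions partially overlap — summed areas 525.00 mm² minus the doubly-counted overlap 99.00 mm² gives 426.00 mm² — area = 426.00 mm²; the sphere at (7, 8): section is a regular 12-gon, circumradius = √(r²−h²) = √(10²−4.44²) = 8.960 (area = (12/2)·8.960²·sin(360°/12) = 240.86 mm²); Taking the first minus the rest: starting from that combined region (426.00 mm²), the r=10 sphere at (7, 8) partially overlaps it — only the 106.16 mm² overlap (of its 240.86 mm²) is removed, clipping the outline — area = 319.84 mm². So its area = 319.84 mm². Layer 101 (z = 24.24): the cone is absent (z outside [0, 18.5]); the cube at (8, -3) is absent (z outside [4.5, 23.5]); the 11.5×10 cube at (7.5, -4) contributes its full rectangle (area 115.00 mm²); Taking the union: only the 11.5×10 cube at (7.5, -4) is present, so the union is just that shape — area = 115.00 mm²; the r=10 sphere at (7, 8) contributes a regular 12-gon of circumradius √(10²−9.24²) = 3.824 (area = (12/2)·3.824²·sin(360°/12) = 43.87 mm²); Taking the first minus the rest: starting from that combined region (115.00 mm²), the r=10 sphere at (7, 8) partially overlaps it — only the 2.98 mm² overlap (of its 43.87 mm²) is removed, clipping the outline — area = 112.02 mm². So its area = 112.02 mm². Layer 81 is larger (319.84 vs 112.02 mm²).

layer 81 (z = 19.44 mm)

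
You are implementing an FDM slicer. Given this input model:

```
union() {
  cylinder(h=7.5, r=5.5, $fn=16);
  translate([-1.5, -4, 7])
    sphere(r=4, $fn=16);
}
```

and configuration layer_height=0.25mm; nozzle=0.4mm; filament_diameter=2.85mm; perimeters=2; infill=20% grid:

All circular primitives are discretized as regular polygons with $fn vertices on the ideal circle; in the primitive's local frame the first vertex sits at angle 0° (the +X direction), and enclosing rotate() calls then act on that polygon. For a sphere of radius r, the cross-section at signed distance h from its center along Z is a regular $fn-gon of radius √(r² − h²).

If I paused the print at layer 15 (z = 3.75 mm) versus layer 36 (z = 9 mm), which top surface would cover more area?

Layer 15 (z = 3.75): the cylinder: section is a regular 16-gon, circumradius r=5.5 (area = (16/2)·5.500²·sin(360°/16) = 92.61 mm²); the sphere at (-1.5, -4): section is a regular 16-gon, circumradius = √(r²−h²) = √(4²−3.25²) = 2.332 (area = (16/2)·2.332²·sin(360°/16) = 16.65 mm²); Taking the union: the regions partially overlap — summed areas 109.26 mm² minus the doubly-counted overlap 12.84 mm² gives 96.41 mm² — area = 96.41 mm². So its area = 96.41 mm². Layer 36 (z = 9): the cylinder is absent (z outside [0, 7.5]); the r=4 sphere at (-1.5, -4) slices to a regular 16-gon of circumradius 3.464 (√(r²−h²) with h=2 from center) (area = (16/2)·3.464²·sin(360°/16) = 36.74 mm²); Combining (union): only the r=4 sphere at (-1.5, -4) is present, so the union is just that shape — area = 36.74 mm². So its area = 36.74 mm². Layer 15 is larger (96.41 vs 36.74 mm²).

layer 15 (z = 3.75 mm)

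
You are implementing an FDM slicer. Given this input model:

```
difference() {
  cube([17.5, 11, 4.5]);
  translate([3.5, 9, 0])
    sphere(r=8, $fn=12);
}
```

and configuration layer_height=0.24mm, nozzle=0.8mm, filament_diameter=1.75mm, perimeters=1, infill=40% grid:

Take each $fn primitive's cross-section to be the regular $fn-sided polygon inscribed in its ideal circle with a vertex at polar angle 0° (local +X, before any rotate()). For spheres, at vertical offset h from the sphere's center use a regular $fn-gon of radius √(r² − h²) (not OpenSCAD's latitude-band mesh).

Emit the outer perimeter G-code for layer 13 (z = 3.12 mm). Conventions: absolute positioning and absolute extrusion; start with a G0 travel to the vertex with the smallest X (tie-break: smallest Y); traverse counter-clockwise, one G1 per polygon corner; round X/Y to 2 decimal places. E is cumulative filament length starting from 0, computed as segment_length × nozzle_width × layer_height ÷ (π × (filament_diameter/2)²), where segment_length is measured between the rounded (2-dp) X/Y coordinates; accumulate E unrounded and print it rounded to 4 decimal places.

At z = 3.12 mm: the cube is present — its section is the full 17.5×11 rectangle; the r=8 sphere at (3.5, 9) contributes a regular 12-gon of circumradius √(8²−3.12²) = 7.367; Subtracting the remaining from the first: starting from the 17.5×11 cube, the r=8 sphere at (3.5, 9) partially overlaps it — only the 86.04 mm² overlap (of its 162.80 mm²) is removed, clipping the outline — 1 connected region. The outline is a single polygon with 9 vertices. Extrusion per mm of travel: 0.8 × 0.24 / (π × 0.875²) = 0.079824. Accumulating E over each segment gives final E = 4.4203.

G0 X0.00 Y0.00 Z3.12
G1 X17.50 Y0.00 E1.3969
G1 X17.50 Y11.00 E2.2750
G1 X10.33 Y11.00 E2.8473
G1 X10.87 Y9.00 E3.0127
G1 X9.88 Y5.32 E3.3169
G1 X7.18 Y2.62 E3.6217
G1 X3.50 Y1.63 E3.9259
G1 X0.00 Y2.57 E4.2152
G1 X0.00 Y0.00 E4.4203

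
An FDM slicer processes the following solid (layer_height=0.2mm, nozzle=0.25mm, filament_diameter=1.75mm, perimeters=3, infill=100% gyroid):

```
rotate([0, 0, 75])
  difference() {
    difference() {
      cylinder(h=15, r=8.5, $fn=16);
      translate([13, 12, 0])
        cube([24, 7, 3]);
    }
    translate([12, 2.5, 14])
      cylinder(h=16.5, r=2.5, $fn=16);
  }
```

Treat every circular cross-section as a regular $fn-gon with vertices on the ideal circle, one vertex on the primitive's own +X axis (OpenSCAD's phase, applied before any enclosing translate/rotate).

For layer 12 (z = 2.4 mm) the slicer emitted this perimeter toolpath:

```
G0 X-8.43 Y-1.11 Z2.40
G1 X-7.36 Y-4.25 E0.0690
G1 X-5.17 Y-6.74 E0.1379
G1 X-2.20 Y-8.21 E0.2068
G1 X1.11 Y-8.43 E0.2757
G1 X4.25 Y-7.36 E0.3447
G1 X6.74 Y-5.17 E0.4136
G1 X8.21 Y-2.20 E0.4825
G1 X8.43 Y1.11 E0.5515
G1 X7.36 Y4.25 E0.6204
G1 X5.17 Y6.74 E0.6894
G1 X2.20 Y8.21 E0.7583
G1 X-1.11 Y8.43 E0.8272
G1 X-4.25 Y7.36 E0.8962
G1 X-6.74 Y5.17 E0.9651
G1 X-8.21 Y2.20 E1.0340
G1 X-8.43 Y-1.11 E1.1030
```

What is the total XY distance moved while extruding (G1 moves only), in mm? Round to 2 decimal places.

Sum the Euclidean lengths of each G1 segment: total = 53.06 mm.

53.06 mm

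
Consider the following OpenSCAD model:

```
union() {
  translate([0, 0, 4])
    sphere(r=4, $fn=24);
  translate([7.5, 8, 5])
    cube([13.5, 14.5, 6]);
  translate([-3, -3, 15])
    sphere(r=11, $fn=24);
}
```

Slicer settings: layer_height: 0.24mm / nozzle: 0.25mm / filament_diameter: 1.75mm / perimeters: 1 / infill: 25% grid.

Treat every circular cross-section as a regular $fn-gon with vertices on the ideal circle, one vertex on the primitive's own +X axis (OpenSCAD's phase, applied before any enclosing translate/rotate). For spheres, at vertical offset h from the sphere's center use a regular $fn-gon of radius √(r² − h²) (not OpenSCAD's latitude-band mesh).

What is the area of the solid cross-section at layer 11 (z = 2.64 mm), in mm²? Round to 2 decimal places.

At z = 2.64 mm: the sphere: section is a regular 24-gon, circumradius = √(r²−h²) = √(4²−1.36²) = 3.762 (area = (24/2)·3.762²·sin(360°/24) = 43.95 mm²); the cube at (7.5, 8) does not reach this height (z outside [5, 11]); the sphere at (-3, -3) is absent (|z−center|=12.360 > r=11); Combining (union): only the r=4 sphere is present, so the union is just that shape — area = 43.95 mm². Overall, the cross-section is a single solid region. Net area = 43.95 mm².

43.95 mm²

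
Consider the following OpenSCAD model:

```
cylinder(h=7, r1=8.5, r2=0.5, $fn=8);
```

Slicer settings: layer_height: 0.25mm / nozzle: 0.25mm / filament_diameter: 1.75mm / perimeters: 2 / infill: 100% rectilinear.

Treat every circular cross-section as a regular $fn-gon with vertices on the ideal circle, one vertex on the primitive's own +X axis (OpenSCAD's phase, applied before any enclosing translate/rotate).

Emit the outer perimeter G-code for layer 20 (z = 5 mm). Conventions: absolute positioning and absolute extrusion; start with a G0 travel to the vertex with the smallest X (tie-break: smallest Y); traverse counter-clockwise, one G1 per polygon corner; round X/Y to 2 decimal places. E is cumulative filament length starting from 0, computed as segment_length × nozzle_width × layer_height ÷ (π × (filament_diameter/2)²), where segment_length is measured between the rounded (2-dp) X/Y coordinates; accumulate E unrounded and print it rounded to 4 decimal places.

G0 X-2.79 Y0.00 Z5.00
G1 X-1.97 Y-1.97 E0.0554
G1 X0.00 Y-2.79 E0.1109
G1 X1.97 Y-1.97 E0.1663
G1 X2.79 Y0.00 E0.2218
G1 X1.97 Y1.97 E0.2772
G1 X0.00 Y2.79 E0.3327
G1 X-1.97 Y1.97 E0.3881
G1 X-2.79 Y0.00 E0.4436

At z = 5 mm: the cone: at t=0.714 of its height the radius interpolates to r₁+(r₂−r₁)t = 2.786, giving a regular 8-gon of that circumradius. The outline is a single polygon with 8 vertices. Extrusion per mm of travel: 0.25 × 0.25 / (π × 0.875²) = 0.025984. Accumulating E over each segment gives final E = 0.4436.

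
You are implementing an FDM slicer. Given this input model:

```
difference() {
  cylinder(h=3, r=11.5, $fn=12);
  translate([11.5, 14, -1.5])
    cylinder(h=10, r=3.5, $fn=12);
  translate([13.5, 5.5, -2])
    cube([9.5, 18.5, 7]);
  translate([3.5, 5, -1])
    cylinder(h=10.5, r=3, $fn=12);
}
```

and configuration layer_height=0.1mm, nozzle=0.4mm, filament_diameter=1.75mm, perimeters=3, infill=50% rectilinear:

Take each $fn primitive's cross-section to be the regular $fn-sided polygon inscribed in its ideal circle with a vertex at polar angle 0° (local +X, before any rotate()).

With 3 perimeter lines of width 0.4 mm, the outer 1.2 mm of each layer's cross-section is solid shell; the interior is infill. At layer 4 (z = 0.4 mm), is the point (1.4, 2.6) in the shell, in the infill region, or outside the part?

shell

At z = 0.4 mm: the r=11.5 cylinder gives a regular 12-gon of circumradius 11.5 (constant along its height); the r=3.5 cylinder at (11.5, 14) gives a regular 12-gon of circumradius 3.5 (constant along its height); the 9.5×18.5 cube at (13.5, 5.5) contributes its full rectangle; the r=3 cylinder at (3.5, 5) gives a regular 12-gon of circumradius 3 (constant along its height); Taking the first minus the rest: starting from the r=11.5 cylinder, the r=3.5 cylinder at (11.5, 14) misses the remaining region (no effect); the 9.5×18.5 cube at (13.5, 5.5) misses the remaining region (no effect); the r=3 cylinder at (3.5, 5) lies wholly inside it (removes its full 27.00 mm² and its 18.63 mm outline becomes a hole wall) — 1 connected region with 1 hole. Overall, the cross-section is one region with 1 hole. The nearest boundary edge runs (0.90, 3.50)→(2.00, 2.40); distance from the point to it = 0.28 mm. The point is inside the cross-section, 0.28 mm from the nearest boundary — within the 1.2 mm shell band (3 × 0.4).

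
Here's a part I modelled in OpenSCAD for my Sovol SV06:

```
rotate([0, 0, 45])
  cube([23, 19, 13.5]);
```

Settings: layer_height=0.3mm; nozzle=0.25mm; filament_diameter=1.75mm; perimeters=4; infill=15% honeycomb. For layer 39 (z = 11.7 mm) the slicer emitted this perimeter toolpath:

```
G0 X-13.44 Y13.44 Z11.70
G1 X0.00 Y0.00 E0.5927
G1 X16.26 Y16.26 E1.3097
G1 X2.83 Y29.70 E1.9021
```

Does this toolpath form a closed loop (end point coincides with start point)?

no

Start point (G0): (-13.44, 13.44). End point (last G1): the path does not return to the start — open.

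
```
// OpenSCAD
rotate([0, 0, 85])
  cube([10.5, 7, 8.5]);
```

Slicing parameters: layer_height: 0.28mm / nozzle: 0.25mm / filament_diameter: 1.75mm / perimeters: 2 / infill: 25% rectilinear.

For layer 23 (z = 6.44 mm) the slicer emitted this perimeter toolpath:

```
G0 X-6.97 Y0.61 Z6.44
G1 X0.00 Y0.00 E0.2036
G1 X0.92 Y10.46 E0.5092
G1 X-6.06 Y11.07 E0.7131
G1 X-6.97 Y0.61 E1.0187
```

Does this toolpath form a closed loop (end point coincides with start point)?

yes

Start point (G0): (-6.97, 0.61). End point (last G1): the path returns to the start — closed.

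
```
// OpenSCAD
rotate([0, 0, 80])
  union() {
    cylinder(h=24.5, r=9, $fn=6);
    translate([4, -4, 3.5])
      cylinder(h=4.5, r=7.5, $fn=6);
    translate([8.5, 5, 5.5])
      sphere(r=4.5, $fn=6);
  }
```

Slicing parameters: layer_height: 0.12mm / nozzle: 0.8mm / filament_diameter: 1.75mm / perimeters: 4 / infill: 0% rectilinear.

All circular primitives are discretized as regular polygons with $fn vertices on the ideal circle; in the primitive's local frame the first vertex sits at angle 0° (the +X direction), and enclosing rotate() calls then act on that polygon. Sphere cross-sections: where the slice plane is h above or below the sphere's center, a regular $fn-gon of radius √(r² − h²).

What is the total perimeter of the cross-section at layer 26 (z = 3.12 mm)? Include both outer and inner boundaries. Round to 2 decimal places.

64.98 mm

At z = 3.12 mm: the cylinder: section is a regular 6-gon, circumradius r=9 (perimeter = 2·6·9.000·sin(180°/6) = 54.00 mm); the cylinder at (4, -4) does not reach this height (z outside [3.5, 8]); the sphere at (8.5, 5): section is a regular 6-gon, circumradius = √(r²−h²) = √(4.5²−2.38²) = 3.819 (perimeter = 2·6·3.819·sin(180°/6) = 22.91 mm); Combining (union): the regions partially overlap (shared area 5.63 mm²), so the edge portions inside another operand are dropped and the merged outline is re-measured after clipping — boundary = 64.98 mm; (rotated 80° about Z; rotation is an isometry so areas/perimeters/island counts are preserved). Overall, the cross-section is a single solid region. Total boundary length (outer) = 64.98 mm.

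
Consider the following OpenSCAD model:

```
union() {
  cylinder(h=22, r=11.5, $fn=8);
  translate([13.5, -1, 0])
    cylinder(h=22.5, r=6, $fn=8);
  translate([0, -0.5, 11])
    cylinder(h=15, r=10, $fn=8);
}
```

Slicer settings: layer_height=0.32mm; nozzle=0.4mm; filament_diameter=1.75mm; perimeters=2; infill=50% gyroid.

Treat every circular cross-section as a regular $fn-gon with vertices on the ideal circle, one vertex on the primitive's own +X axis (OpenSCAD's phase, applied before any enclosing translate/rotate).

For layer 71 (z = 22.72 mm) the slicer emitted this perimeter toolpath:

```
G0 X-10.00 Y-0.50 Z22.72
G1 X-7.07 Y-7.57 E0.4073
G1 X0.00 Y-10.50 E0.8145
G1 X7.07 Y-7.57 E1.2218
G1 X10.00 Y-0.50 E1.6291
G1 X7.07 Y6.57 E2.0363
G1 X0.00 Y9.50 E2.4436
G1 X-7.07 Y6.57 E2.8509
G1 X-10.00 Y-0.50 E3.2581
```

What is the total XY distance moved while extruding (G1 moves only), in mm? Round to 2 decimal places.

61.22 mm

Sum the Euclidean lengths of each G1 segment: total = 61.22 mm.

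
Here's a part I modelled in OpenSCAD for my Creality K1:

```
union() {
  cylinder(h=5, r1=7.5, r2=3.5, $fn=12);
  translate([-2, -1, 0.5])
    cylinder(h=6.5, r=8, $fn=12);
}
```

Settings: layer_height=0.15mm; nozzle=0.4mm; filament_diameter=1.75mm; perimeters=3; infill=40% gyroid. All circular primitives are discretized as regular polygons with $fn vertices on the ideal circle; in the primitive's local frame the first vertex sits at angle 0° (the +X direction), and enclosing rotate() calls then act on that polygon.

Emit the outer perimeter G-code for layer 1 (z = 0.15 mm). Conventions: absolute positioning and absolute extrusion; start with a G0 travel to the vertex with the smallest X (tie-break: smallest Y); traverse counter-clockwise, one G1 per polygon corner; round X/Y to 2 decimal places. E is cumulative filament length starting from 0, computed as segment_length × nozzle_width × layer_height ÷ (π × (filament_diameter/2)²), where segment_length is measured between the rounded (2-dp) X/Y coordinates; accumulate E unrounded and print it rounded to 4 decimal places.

At z = 0.15 mm: the cone: at t=0.030 of its height the radius interpolates to r₁+(r₂−r₁)t = 7.380, giving a regular 12-gon of that circumradius; the cylinder at (-2, -1) does not reach this height (z outside [0.5, 7]); Taking the union: only the cone is present, so the union is just that shape — 1 connected region. The outline is a single polygon with 12 vertices. Extrusion per mm of travel: 0.4 × 0.15 / (π × 0.875²) = 0.024945. Accumulating E over each segment gives final E = 1.1434.

G0 X-7.38 Y0.00 Z0.15
G1 X-6.39 Y-3.69 E0.0953
G1 X-3.69 Y-6.39 E0.1906
G1 X0.00 Y-7.38 E0.2859
G1 X3.69 Y-6.39 E0.3812
G1 X6.39 Y-3.69 E0.4764
G1 X7.38 Y0.00 E0.5717
G1 X6.39 Y3.69 E0.6670
G1 X3.69 Y6.39 E0.7623
G1 X0.00 Y7.38 E0.8576
G1 X-3.69 Y6.39 E0.9529
G1 X-6.39 Y3.69 E1.0481
G1 X-7.38 Y0.00 E1.1434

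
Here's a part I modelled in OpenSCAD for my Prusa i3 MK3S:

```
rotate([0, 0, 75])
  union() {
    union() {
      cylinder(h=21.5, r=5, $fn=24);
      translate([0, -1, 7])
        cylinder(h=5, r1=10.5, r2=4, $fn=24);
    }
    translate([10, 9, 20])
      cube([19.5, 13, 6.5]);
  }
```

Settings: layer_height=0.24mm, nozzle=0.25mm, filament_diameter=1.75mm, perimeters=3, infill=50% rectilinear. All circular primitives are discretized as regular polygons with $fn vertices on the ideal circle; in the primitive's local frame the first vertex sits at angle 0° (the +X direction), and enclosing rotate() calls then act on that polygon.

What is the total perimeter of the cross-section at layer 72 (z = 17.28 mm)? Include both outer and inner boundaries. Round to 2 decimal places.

At z = 17.28 mm: the r=5 cylinder gives a regular 24-gon of circumradius 5 (constant along its height) (perimeter = 2·24·5.000·sin(180°/24) = 31.33 mm); the cone at (0, -1) does not reach this height (z outside [7, 12]); Taking the union: only the r=5 cylinder is present, so the union is just that shape — boundary = 31.33 mm; the cube at (10, 9) is absent (z outside [20, 26.5]); Merging all regions: only that combined region is present, so the union is just that shape — boundary = 31.33 mm; (whole slice rotated 75° about Z — lengths, areas and connectivity unchanged). Overall, the cross-section is a single solid region. Total boundary length (outer) = 31.33 mm.

31.33 mm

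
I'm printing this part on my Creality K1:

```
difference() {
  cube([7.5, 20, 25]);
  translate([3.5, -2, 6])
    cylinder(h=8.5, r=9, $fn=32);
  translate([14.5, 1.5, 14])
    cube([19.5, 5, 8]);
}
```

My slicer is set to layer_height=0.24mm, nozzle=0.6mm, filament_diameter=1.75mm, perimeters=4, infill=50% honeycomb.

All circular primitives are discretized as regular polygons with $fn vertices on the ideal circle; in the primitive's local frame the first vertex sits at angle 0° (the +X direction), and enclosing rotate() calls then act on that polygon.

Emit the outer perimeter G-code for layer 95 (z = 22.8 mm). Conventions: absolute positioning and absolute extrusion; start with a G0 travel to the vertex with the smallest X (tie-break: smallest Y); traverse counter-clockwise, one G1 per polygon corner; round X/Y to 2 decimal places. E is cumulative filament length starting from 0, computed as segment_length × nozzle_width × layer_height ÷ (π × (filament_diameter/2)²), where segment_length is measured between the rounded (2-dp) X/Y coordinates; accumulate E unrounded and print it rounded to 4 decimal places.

G0 X0.00 Y0.00 Z22.80
G1 X7.50 Y0.00 E0.4490
G1 X7.50 Y20.00 E1.6464
G1 X0.00 Y20.00 E2.0954
G1 X0.00 Y0.00 E3.2928

At z = 22.8 mm: the cube (footprint 7.5×20) is included at this height; the cylinder at (3.5, -2) is not intersected at this z (z outside [6, 14.5]); the cube at (14.5, 1.5) is absent (z outside [14, 22]); Taking the first minus the rest: none of the subtracted shapes is present at this height, so the 7.5×20 cube is unchanged — 1 connected region. The outline is a single polygon with 4 vertices. Extrusion per mm of travel: 0.6 × 0.24 / (π × 0.875²) = 0.059868. Accumulating E over each segment gives final E = 3.2928.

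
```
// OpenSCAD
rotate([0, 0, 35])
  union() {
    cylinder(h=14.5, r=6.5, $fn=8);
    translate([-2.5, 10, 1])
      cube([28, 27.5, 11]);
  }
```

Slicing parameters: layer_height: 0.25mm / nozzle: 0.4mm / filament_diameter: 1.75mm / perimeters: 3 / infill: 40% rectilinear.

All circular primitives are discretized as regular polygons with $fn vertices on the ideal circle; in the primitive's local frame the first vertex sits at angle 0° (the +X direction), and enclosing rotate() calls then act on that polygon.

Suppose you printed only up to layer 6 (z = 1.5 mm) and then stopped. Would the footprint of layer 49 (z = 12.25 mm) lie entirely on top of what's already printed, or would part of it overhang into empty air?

Compare the two slices. At z = 1.5: the r=6.5 cylinder gives a regular 8-gon of circumradius 6.5 (constant along its height) (area = (8/2)·6.500²·sin(360°/8) = 119.50 mm²); the cube at (-2.5, 10) (footprint 28×27.5) is included at this height (area 770.00 mm²); Merging all regions: the 2 present regions are separate (no shared area or edge), so areas and boundary lengths simply add and each stays a separate island — area = 889.50 mm²; (rotated 35° about Z; rotation is an isometry so areas/perimeters/island counts are preserved). At z = 12.25: the r=6.5 cylinder contributes a regular 8-gon of circumradius 6.5 (area = (8/2)·6.500²·sin(360°/8) = 119.50 mm²); the cube at (-2.5, 10) does not reach this height (z outside [1, 12]); Combining (union): only the r=6.5 cylinder is present, so the union is just that shape — area = 119.50 mm²; (whole slice rotated 35° about Z — lengths, areas and connectivity unchanged). Checking containment: the cross-section at z = 12.25 is a subset of the cross-section at z = 1.5.

entirely on top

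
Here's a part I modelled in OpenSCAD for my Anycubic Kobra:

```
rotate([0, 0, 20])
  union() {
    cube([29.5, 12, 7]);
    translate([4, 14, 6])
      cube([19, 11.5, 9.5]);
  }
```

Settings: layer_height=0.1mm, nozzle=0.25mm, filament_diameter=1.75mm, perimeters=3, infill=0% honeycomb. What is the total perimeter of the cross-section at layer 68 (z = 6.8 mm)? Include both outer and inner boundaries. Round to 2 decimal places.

At z = 6.8 mm: the 29.5×12 cube contributes its full rectangle (perimeter 83.00 mm); the 19×11.5 cube at (4, 14) contributes its full rectangle (perimeter 61.00 mm); Taking the union: the 2 present regions are separate (no shared area or edge), so areas and boundary lengths simply add and each stays a separate island — boundary = 144.00 mm; (whole slice rotated 20° about Z — lengths, areas and connectivity unchanged). Overall, the cross-section has 2 separate islands. Total boundary length (outer) = 144.00 mm.

144.00 mm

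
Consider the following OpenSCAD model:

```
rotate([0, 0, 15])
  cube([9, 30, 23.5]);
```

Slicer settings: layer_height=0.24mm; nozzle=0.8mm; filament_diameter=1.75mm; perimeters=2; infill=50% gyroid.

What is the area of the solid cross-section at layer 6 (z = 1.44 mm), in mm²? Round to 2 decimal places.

At z = 1.44 mm: the cube (footprint 9×30) is included at this height (area 270.00 mm²); (rotated 15° about Z; rotation is an isometry so areas/perimeters/island counts are preserved). Overall, the cross-section is a single solid region. Net area = 270.00 mm².

270.00 mm²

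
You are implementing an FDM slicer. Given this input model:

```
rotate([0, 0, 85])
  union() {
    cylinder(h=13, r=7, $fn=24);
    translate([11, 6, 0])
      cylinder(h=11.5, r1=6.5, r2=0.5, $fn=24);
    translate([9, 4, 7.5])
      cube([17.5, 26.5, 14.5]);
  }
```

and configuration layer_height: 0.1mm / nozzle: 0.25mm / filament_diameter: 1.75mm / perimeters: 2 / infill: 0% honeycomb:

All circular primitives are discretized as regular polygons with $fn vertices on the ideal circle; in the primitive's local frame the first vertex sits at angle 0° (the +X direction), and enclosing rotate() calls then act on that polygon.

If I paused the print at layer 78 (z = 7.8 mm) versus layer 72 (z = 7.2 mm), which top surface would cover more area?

layer 78 (z = 7.8 mm)

Layer 78 (z = 7.8): the r=7 cylinder contributes a regular 24-gon of circumradius 7 (area = (24/2)·7.000²·sin(360°/24) = 152.19 mm²); the cone at (11, 6): at t=0.678 of its height the radius interpolates to r₁+(r₂−r₁)t = 2.430, giving a regular 24-gon of that circumradius (area = (24/2)·2.430²·sin(360°/24) = 18.35 mm²); the 17.5×26.5 cube at (9, 4) contributes its full rectangle (area 463.75 mm²); Merging all regions: the regions partially overlap — summed areas 634.28 mm² minus the doubly-counted overlap 16.81 mm² gives 617.47 mm² — area = 617.47 mm²; (rotated 85° about Z; rotation is an isometry so areas/perimeters/island counts are preserved). So its area = 617.47 mm². Layer 72 (z = 7.2): the r=7 cylinder contributes a regular 24-gon of circumradius 7 (area = (24/2)·7.000²·sin(360°/24) = 152.19 mm²); the cone at (11, 6) (r1=6.5→r2=0.5) has section circumradius 2.743 here — a regular 24-gon (area = (24/2)·2.743²·sin(360°/24) = 23.38 mm²); the cube at (9, 4) does not reach this height (z outside [7.5, 22]); Merging all regions: the 2 present regions are separate (no shared area or edge), so areas and boundary lengths simply add and each stays a separate island — area = 175.56 mm²; (rotated 85° about Z; rotation is an isometry so areas/perimeters/island counts are preserved). So its area = 175.56 mm². Layer 78 is larger (617.47 vs 175.56 mm²).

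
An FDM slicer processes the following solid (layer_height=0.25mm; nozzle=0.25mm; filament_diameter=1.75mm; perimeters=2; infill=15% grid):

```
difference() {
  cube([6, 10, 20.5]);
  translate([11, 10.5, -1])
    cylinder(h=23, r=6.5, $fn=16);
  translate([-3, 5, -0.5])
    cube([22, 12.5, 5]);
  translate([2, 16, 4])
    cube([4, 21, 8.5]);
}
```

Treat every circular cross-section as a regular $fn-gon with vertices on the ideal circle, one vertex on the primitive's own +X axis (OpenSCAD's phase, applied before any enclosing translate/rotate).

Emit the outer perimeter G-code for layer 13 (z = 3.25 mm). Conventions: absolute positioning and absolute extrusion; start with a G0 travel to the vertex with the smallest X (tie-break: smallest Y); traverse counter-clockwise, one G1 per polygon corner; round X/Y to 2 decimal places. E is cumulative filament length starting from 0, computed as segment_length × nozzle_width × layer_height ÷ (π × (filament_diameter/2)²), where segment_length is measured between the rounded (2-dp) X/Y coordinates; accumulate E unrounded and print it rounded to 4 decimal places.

At z = 3.25 mm: the cube is present — its section is the full 6×10 rectangle; the r=6.5 cylinder at (11, 10.5) contributes a regular 16-gon of circumradius 6.5; the cube at (-3, 5) is present — its section is the full 22×12.5 rectangle; the cube at (2, 16) is not intersected at this z (z outside [4, 12.5]); Taking the first minus the rest: starting from the 6×10 cube, the r=6.5 cylinder at (11, 10.5) partially overlaps it — only the 3.15 mm² overlap (of its 129.35 mm²) is removed, clipping the outline; the 22×12.5 cube at (-3, 5) partially overlaps it — only the 26.85 mm² overlap (of its 275.00 mm²) is removed, clipping the outline — 1 connected region. The outline is a single polygon with 4 vertices. Extrusion per mm of travel: 0.25 × 0.25 / (π × 0.875²) = 0.025984. Accumulating E over each segment gives final E = 0.5717.

G0 X0.00 Y0.00 Z3.25
G1 X6.00 Y0.00 E0.1559
G1 X6.00 Y5.00 E0.2858
G1 X0.00 Y5.00 E0.4417
G1 X0.00 Y0.00 E0.5717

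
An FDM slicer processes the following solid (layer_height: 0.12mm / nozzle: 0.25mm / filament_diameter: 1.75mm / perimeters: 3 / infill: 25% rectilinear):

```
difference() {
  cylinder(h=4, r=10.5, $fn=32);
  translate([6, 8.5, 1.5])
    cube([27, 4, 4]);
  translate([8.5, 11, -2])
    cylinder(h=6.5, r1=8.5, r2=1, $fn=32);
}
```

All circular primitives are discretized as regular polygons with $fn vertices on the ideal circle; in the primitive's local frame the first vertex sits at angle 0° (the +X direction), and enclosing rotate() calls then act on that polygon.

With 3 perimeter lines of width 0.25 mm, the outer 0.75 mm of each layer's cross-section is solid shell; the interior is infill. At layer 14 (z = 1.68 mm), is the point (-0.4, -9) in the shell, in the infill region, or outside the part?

infill

At z = 1.68 mm: the r=10.5 cylinder contributes a regular 32-gon of circumradius 10.5; the cube at (6, 8.5) is present — its section is the full 27×4 rectangle; the cone at (8.5, 11) (r1=8.5→r2=1) has section circumradius 4.254 here — a regular 32-gon; Subtracting the remaining from the first: starting from the r=10.5 cylinder, the 27×4 cube at (6, 8.5) partially overlaps it — only the 0.01 mm² overlap (of its 108.00 mm²) is removed, clipping the outline; the cone at (8.5, 11) partially overlaps it — only the 2.32 mm² overlap (of its 56.48 mm²) is removed, clipping the outline — 1 connected region. Overall, the cross-section is a single solid region. The nearest boundary edge runs (-0.00, -10.50)→(-2.05, -10.30); distance from the point to it = 1.45 mm. The point is inside the cross-section and 1.45 mm from the nearest boundary — more than the 0.75 mm shell width (3 × 0.25), so it's in the infill interior.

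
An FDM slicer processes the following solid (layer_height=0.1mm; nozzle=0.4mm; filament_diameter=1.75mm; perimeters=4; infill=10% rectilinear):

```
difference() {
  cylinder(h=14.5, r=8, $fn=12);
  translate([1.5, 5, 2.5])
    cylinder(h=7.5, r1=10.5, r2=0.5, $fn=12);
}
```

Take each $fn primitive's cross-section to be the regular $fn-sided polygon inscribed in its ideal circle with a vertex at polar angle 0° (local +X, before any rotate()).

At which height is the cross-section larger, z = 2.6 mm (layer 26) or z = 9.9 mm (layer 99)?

layer 99 (z = 9.9 mm)

Layer 26 (z = 2.6): the r=8 cylinder gives a regular 12-gon of circumradius 8 (constant along its height) (area = (12/2)·8.000²·sin(360°/12) = 192.00 mm²); the cone at (1.5, 5) (r1=10.5→r2=0.5) has section circumradius 10.367 here — a regular 12-gon (area = (12/2)·10.367²·sin(360°/12) = 322.40 mm²); Taking the first minus the rest: starting from the r=8 cylinder (192.00 mm²), the cone at (1.5, 5) partially overlaps it — only the 155.20 mm² overlap (of its 322.40 mm²) is removed, clipping the outline — area = 36.80 mm². So its area = 36.80 mm². Layer 99 (z = 9.9): the cylinder: section is a regular 12-gon, circumradius r=8 (area = (12/2)·8.000²·sin(360°/12) = 192.00 mm²); the cone at (1.5, 5) contributes a regular 12-gon of circumradius 0.633 (interpolated between r1=10.5 and r2=0.5 at t=0.987) (area = (12/2)·0.633²·sin(360°/12) = 1.20 mm²); After the difference (first − rest): starting from the r=8 cylinder (192.00 mm²), the cone at (1.5, 5) lies wholly inside it (removes its full 1.20 mm² and its 3.93 mm outline becomes a hole wall) — area = 190.80 mm². So its area = 190.80 mm². Layer 99 is larger (190.80 vs 36.80 mm²).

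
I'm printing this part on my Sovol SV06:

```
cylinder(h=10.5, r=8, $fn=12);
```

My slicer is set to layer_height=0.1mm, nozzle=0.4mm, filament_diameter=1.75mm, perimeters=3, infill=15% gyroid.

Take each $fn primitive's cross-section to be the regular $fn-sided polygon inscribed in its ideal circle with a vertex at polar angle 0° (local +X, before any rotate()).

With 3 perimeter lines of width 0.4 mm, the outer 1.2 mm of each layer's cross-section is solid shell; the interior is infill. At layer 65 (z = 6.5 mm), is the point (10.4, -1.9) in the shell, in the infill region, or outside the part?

outside

At z = 6.5 mm: the cylinder: section is a regular 12-gon, circumradius r=8. Overall, the cross-section is a single solid region. The nearest boundary edge runs (6.93, -4.00)→(8.00, 0.00); distance from the point to it = 2.81 mm. The point is not inside any of the regions above, so it lies outside the cross-section (2.81 mm from the nearest boundary).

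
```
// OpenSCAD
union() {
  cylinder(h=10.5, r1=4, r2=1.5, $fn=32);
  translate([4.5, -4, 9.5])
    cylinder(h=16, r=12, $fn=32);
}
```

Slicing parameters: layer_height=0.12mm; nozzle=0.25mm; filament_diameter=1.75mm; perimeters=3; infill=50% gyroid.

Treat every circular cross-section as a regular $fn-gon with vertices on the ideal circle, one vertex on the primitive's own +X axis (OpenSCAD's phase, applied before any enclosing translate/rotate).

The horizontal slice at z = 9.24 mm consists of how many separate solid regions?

At z = 9.24 mm: the cone: at t=0.880 of its height the radius interpolates to r₁+(r₂−r₁)t = 1.800, giving a regular 32-gon of that circumradius; the cylinder at (4.5, -4) is absent (z outside [9.5, 25.5]); Merging all regions: only the cone is present, so the union is just that shape — 1 connected region. The result has 1 disconnected region.

1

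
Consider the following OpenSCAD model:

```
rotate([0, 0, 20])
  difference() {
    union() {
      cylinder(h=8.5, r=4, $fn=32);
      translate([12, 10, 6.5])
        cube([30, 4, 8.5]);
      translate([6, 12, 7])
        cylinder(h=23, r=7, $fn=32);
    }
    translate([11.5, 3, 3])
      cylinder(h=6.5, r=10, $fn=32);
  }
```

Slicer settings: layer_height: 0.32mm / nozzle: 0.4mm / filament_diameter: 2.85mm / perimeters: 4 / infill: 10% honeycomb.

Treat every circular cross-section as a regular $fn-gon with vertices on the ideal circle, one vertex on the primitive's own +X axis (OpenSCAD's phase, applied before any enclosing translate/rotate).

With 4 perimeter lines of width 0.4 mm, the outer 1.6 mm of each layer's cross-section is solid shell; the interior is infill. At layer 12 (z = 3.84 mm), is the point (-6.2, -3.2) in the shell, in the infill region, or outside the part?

At z = 3.84 mm: the cylinder: section is a regular 32-gon, circumradius r=4; the cube at (12, 10) does not reach this height (z outside [6.5, 15]); the cylinder at (6, 12) is absent (z outside [7, 30]); Combining (union): only the r=4 cylinder is present, so the union is just that shape — 1 connected region; the r=10 cylinder at (11.5, 3) contributes a regular 32-gon of circumradius 10; Taking the first minus the rest: starting from the result so far, the r=10 cylinder at (11.5, 3) partially overlaps it — only the 9.04 mm² overlap (of its 312.14 mm²) is removed, clipping the outline — 1 connected region; (rotated 20° about Z; rotation is an isometry so areas/perimeters/island counts are preserved). Overall, the cross-section is a single solid region. Undo the 20° rotation: the query point maps to (-6.921, -0.886) in the un-rotated model frame. The nearest boundary edge runs (-3.92, -0.78)→(-4.00, 0.00); distance from the point to it = 2.99 mm. The point is not inside any of the regions above, so it lies outside the cross-section (2.99 mm from the nearest boundary).

outside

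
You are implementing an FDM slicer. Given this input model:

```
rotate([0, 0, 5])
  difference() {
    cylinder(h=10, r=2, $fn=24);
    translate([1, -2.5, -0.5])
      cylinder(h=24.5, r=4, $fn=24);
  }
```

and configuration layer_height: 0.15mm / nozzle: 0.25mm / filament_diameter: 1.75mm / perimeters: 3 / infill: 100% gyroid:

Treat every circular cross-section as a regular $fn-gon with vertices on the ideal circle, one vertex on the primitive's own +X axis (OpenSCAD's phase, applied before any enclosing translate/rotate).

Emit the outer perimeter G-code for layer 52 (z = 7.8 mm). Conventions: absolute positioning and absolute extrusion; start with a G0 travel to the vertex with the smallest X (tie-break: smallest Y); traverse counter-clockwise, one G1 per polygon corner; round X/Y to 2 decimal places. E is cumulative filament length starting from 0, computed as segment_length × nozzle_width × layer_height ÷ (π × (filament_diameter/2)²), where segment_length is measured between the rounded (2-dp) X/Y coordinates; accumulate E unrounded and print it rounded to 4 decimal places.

At z = 7.8 mm: the cylinder: section is a regular 24-gon, circumradius r=2; the r=4 cylinder at (1, -2.5) gives a regular 24-gon of circumradius 4 (constant along its height); After the difference (first − rest): starting from the r=2 cylinder, the r=4 cylinder at (1, -2.5) partially overlaps it — only the 10.55 mm² overlap (of its 49.69 mm²) is removed, clipping the outline — 1 connected region; (rotated 5° about Z; rotation is an isometry so areas/perimeters/island counts are preserved). The outline is a single polygon with 14 vertices. Extrusion per mm of travel: 0.25 × 0.15 / (π × 0.875²) = 0.015591. Accumulating E over each segment gives final E = 0.1288.

G0 X-1.99 Y-0.05 Z7.80
G1 X-1.85 Y0.17 E0.0041
G1 X-1.08 Y0.87 E0.0203
G1 X-0.15 Y1.36 E0.0367
G1 X0.87 Y1.58 E0.0529
G1 X1.23 Y1.57 E0.0586
G1 X0.85 Y1.81 E0.0656
G1 X0.35 Y1.97 E0.0738
G1 X-0.17 Y1.99 E0.0819
G1 X-0.68 Y1.88 E0.0900
G1 X-1.15 Y1.64 E0.0982
G1 X-1.53 Y1.29 E0.1063
G1 X-1.81 Y0.85 E0.1144
G1 X-1.97 Y0.35 E0.1226
G1 X-1.99 Y-0.05 E0.1288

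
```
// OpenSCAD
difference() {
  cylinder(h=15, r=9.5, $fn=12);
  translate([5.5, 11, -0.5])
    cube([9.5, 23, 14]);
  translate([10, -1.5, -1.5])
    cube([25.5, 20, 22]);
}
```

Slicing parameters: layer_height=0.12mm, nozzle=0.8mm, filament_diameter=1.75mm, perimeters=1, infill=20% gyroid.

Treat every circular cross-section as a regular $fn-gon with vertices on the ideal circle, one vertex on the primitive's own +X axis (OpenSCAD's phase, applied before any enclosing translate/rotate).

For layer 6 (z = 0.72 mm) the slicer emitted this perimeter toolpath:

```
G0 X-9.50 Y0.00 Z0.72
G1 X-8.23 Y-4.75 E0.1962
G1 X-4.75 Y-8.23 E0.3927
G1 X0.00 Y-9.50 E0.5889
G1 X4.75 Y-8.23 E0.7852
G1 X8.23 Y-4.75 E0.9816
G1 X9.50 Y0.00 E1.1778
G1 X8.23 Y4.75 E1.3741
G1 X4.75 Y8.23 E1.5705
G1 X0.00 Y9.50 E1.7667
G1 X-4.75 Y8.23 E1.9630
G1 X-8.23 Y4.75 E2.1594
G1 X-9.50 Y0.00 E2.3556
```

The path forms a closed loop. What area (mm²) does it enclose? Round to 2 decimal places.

270.84 mm²

Apply the shoelace formula to the sequence of (X, Y) vertices; enclosed area = 270.84 mm².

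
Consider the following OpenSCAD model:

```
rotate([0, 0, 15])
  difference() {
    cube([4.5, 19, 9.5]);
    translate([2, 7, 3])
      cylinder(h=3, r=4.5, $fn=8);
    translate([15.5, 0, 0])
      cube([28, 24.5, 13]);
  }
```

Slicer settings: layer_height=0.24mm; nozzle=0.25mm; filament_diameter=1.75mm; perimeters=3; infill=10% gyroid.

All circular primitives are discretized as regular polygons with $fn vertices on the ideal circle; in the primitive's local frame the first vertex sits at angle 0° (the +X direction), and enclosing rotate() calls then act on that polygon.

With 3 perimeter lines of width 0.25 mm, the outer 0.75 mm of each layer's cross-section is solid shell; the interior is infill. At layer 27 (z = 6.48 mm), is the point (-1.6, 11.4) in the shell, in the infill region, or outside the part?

At z = 6.48 mm: the 4.5×19 cube contributes its full rectangle; the cylinder at (2, 7) is absent (z outside [3, 6]); the 28×24.5 cube at (15.5, 0) contributes its full rectangle; After the difference (first − rest): starting from the 4.5×19 cube, the 28×24.5 cube at (15.5, 0) misses the remaining region (no effect) — 1 connected region; (rotated 15° about Z; rotation is an isometry so areas/perimeters/island counts are preserved). Overall, the cross-section is a single solid region. Undo the 15° rotation: the query point maps to (1.405, 11.426) in the un-rotated model frame. The nearest boundary edge runs (0.00, 0.00)→(0.00, 19.00); distance from the point to it = 1.41 mm. The point is inside the cross-section and 1.41 mm from the nearest boundary — more than the 0.75 mm shell width (3 × 0.25), so it's in the infill interior.

infill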